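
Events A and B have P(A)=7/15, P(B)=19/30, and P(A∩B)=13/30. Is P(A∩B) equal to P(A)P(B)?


P(A)*P(B) = 7/15*19/30 = 133/450
P(A∩B) = 13/30 != 133/450, so not independent

No, A and B are not independent


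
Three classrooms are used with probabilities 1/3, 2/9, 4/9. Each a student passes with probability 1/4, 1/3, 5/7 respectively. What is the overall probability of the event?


P(A) = P(A|B1)P(B1) + P(A|B2)P(B2) + P(A|B3)P(B3)
= 1/4*1/3 + 1/3*2/9 + 5/7*4/9
= 1/12 + 2/27 + 20/63 = 359/756

359/756


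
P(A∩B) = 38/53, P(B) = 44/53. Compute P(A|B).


P(A|B) = P(A∩B)/P(B) = (38/53)/(44/53) = 38/44 = 19/22

19/22


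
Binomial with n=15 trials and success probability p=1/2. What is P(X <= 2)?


P(X<=2) = P(X=0) + P(X=1) + P(X=2)
= 1/32768 + 15/32768 + 105/32768
= 121/32768

121/32768


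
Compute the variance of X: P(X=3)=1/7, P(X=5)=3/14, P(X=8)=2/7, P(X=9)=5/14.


E[X] = 7, E[X^2] = 377/7
Var(X) = E[X^2] - (E[X])^2 = 377/7 - (7)^2 = 34/7

34/7


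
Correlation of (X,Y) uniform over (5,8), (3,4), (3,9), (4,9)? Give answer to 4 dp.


Cov(X,Y) = 0.6250, Var(X) = 0.6875, Var(Y) = 4.2500
rho = Cov/(sqrt(VarX)*sqrt(VarY)) = 0.3656

0.3656


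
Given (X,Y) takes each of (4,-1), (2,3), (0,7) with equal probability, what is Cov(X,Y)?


E[X]=2, E[Y]=3, E[XY]=2/3
Cov(X,Y) = E[XY] - E[X]E[Y] = 2/3 - 2*3 = -16/3

-16/3


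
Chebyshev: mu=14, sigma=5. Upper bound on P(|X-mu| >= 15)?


k = 15/5 = 3
Chebyshev: P(|X-mu| >= k*sigma) <= 1/k^2 = 1/3^2 = 1/9

1/9


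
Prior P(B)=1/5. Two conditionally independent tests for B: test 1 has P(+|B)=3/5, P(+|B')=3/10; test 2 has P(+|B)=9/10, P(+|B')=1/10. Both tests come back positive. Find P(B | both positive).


After test 1: P(+) = 3/5*1/5 + 3/10*4/5 = 9/25
P(B|+) = (3/25)/(9/25) = 1/3
After test 2 (use post1 as new prior): P(+) = 9/10*1/3 + 1/10*2/3 = 11/30
P(B|+,+) = (3/10)/(11/30) = 9/11

9/11


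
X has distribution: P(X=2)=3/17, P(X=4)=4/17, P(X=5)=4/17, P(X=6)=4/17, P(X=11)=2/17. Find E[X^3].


E[X^3] = sum(g(x)*P(x))
= 8*3/17 + 64*4/17 + 125*4/17 + 216*4/17 + 1331*2/17
= 4306/17

4306/17


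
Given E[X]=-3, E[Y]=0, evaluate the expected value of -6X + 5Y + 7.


E[-6X + 5Y + 7] = -6*E[X] + 5*E[Y] + 7
= (-6)*(-3) + (5)*(0) + (7)
= 18 + 0 + 7 = 25

25


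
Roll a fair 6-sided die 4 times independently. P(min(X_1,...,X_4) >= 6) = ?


P(min >= 6) = P(all X_i >= 6) = (P(X_1 >= 6))^4
= (1/6)^4 = 1/1296

1/1296


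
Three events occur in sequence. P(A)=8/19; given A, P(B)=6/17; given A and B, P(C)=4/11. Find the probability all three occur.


P(A∩B∩C) = P(A) * P(B|A) * P(C|A∩B)
= 8/19 * 6/17 * 4/11
= 48/323 * 4/11 = 192/3553

192/3553


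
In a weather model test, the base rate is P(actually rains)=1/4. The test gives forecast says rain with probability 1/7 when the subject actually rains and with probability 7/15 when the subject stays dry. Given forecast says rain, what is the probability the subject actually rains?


P(A) = P(A|B)P(B) + P(A|B')P(B') = 1/7*1/4 + 7/15*3/4 = 27/70
P(B|A) = P(A|B)P(B)/P(A) = (1/28)/(27/70) = 5/54

5/54


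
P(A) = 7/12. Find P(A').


P(A') = 1 - P(A) = 1 - 7/12 = 5/12

5/12


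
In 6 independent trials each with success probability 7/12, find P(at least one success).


P(at least one) = 1 - P(none)
P(none) = (1 - 7/12)^6 = (5/12)^6 = 15625/2985984
P(at least one) = 1 - 15625/2985984 = 2970359/2985984

2970359/2985984


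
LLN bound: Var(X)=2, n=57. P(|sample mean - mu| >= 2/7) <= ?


Var(Xbar) = Var(X)/n = 2/57
Chebyshev: P(|Xbar-mu| >= 2/7) <= Var(Xbar)/(2/7)^2 = (2/57)/(4/49) = 49/114

49/114


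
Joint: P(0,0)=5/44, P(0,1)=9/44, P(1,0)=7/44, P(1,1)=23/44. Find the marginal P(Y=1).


P(Y=1) = P(0,1)+P(1,1) = 9/44 + 23/44 = 32/44 = 8/11

8/11


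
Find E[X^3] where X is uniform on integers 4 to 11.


E[X^3] = (1/8) * sum(x^3 for x=4..11)
= 4320/8 = 540

540


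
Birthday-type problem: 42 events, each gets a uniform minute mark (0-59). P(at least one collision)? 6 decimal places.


P(all different) = prod((60-i)/60 for i=0..41) = 0.000000
P(at least one match) = 1 - 0.000000 = 1.000000

1.000000


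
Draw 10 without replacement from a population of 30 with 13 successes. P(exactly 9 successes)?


P(X=9) = C(13,9)*C(17,1) / C(30,10)
= 715*17 / 30045015
= 12155/30045015 = 17/42021

17/42021


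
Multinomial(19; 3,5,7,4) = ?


19! = 121645100408832000
Denominator: 3!=6 * 5!=120 * 7!=5040 * 4!=24
Coefficient = 121645100408832000 / 87091200 = 1396755360

1396755360


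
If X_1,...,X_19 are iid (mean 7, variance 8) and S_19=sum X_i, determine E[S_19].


E[S_n] = n*E[X_1] = 19*7 = 133

133


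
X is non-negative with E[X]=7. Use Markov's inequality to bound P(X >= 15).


Markov: P(X >= a) <= E[X]/a
P(X >= 15) <= 7/15

7/15


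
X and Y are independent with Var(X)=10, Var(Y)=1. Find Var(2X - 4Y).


Independence => Cov(X,Y)=0
Var(2X - 4Y) = 2^2*Var(X) + (-4)^2*Var(Y)
= 4*10 + 16*1 = 56

56


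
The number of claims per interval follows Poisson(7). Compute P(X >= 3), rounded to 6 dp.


P(X>=3) = 1 - P(X<=2) = 1 - (e^(-7)*7^0/0! + e^(-7)*7^1/1! + e^(-7)*7^2/2!)
≈ 1 - (0.0009118820 + 0.0063831738 + 0.0223411082)
= 1 - 0.0296361640 = 0.9703638360
≈ 0.970364

0.970364


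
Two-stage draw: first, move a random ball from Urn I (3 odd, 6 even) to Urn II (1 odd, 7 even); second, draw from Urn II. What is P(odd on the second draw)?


P(transfer odd) = 3/9 = 1/3; P(transfer even) = 2/3
If odd transferred: Urn II has 2 odd of 9, so P(odd|odd moved) = 2/9
If even transferred: Urn II has 1 odd of 9, so P(odd|even moved) = 1/9
By total probability: P(odd) = 1/3*2/9 + 2/3*1/9 = 4/27

4/27


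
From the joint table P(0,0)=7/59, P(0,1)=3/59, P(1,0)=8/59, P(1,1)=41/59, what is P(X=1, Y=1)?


Read from table: P(X=1, Y=1) = 41/59

41/59


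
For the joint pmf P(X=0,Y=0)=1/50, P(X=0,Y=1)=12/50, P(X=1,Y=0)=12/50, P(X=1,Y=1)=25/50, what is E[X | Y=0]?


P(Y=0) = 13/50
E[X|Y=0] = (0*1 + 1*12)/13 = 12/13

12/13


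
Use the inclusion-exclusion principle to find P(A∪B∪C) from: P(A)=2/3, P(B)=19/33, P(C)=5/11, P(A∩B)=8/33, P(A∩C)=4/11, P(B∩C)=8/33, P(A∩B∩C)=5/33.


P(A∪B∪C) = P(A)+P(B)+P(C) - P(AB)-P(AC)-P(BC) + P(ABC)
= 2/3+19/33+5/11 - 8/33-4/11-8/33 + 5/33
= 1

1


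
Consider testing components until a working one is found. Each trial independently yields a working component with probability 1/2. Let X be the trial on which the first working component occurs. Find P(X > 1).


P(X > 1) = P(first 1 trials all fail) = (1-p)^1 = (1/2)^1 = 1/2

1/2


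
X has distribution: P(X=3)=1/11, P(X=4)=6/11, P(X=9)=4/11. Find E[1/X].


E[1/X] = sum(g(x)*P(x))
= 1/3*1/11 + 1/4*6/11 + 1/9*4/11
= 41/198

41/198


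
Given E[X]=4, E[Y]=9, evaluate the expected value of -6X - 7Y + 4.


E[-6X - 7Y + 4] = -6*E[X] - 7*E[Y] + 4
= (-6)*(4) + (-7)*(9) + (4)
= -24 - 63 + 4 = -83

-83


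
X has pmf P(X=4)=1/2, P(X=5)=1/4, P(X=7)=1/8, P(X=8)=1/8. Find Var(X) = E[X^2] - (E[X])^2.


E[X] = 41/8, E[X^2] = 227/8
Var(X) = E[X^2] - (E[X])^2 = 227/8 - (41/8)^2 = 135/64

135/64


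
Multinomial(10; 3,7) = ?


10! = 3628800
Denominator: 3!=6 * 7!=5040
Coefficient = 3628800 / 30240 = 120

120


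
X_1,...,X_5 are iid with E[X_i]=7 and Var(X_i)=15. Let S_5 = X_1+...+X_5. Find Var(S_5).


By independence, Var(S_n) = n*Var(X_1) = 5*15 = 75

75


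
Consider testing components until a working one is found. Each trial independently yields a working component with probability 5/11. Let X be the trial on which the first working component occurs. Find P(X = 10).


P(X=10) = (1-p)^9 * p = (6/11)^9 * 5/11
= 10077696/2357947691 * 5/11 = 50388480/25937424601

50388480/25937424601


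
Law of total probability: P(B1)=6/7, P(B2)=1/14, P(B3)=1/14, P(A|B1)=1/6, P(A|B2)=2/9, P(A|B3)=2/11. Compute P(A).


P(A) = P(A|B1)P(B1) + P(A|B2)P(B2) + P(A|B3)P(B3)
= 1/6*6/7 + 2/9*1/14 + 2/11*1/14
= 1/7 + 1/63 + 1/77 = 17/99

17/99


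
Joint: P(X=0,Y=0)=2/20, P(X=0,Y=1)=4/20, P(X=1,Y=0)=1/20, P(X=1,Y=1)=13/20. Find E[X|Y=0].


P(Y=0) = 3/20
E[X|Y=0] = (0*2 + 1*1)/3 = 1/3

1/3


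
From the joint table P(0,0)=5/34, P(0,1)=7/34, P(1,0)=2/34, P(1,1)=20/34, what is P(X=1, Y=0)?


Read from table: P(X=1, Y=0) = 2/34 = 1/17

1/17


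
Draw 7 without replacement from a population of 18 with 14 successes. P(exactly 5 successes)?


P(X=5) = C(14,5)*C(4,2) / C(18,7)
= 2002*6 / 31824
= 12012/31824 = 77/204

77/204


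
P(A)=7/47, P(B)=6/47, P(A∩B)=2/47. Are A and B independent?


P(A)*P(B) = 7/47*6/47 = 42/2209
P(A∩B) = 2/47 != 42/2209, so not independent

No, A and B are not independent


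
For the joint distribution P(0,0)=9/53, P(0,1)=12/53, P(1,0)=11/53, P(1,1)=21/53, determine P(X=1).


P(X=1) = P(1,0)+P(1,1) = 11/53 + 21/53 = 32/53

32/53


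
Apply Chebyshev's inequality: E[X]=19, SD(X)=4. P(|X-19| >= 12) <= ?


k = 12/4 = 3
Chebyshev: P(|X-mu| >= k*sigma) <= 1/k^2 = 1/3^2 = 1/9

1/9


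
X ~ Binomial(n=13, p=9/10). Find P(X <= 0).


P(X<=0) = P(X=0)
= 1/10000000000000
= 1/10000000000000

1/10000000000000


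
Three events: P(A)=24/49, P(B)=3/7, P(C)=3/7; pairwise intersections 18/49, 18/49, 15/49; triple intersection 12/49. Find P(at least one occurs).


P(A∪B∪C) = P(A)+P(B)+P(C) - P(AB)-P(AC)-P(BC) + P(ABC)
= 24/49+3/7+3/7 - 18/49-18/49-15/49 + 12/49
= 27/49

27/49


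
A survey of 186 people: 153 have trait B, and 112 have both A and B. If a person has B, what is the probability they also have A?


P(A|B) = P(A∩B)/P(B) = (112/186)/(153/186) = 112/153

112/153


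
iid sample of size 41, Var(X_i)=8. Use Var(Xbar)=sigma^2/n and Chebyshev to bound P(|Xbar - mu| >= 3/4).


Var(Xbar) = Var(X)/n = 8/41
Chebyshev: P(|Xbar-mu| >= 3/4) <= Var(Xbar)/(3/4)^2 = (8/41)/(9/16) = 128/369

128/369


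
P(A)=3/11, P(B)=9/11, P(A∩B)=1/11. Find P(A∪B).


P(A∪B) = P(A) + P(B) - P(A∩B)
= 3/11 + 9/11 - 1/11 = 1

1


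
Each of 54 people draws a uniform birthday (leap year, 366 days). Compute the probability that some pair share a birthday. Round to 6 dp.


P(all different) = prod((366-i)/366 for i=0..53) = 0.016316
P(at least one match) = 1 - 0.016316 = 0.983684

0.983684


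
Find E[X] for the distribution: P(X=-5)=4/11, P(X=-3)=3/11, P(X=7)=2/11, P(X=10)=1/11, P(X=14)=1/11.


E[X] = sum(x * P(x))
= -5*4/11 - 3*3/11 + 7*2/11 + 10*1/11 + 14*1/11
= 9/11

9/11


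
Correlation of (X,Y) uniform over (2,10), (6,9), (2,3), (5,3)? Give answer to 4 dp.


Cov(X,Y) = 0.3125, Var(X) = 3.1875, Var(Y) = 10.6875
rho = Cov/(sqrt(VarX)*sqrt(VarY)) = 0.0535

0.0535


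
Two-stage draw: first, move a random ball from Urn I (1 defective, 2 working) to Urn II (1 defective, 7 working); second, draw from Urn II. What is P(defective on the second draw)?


P(transfer defective) = 1/3; P(transfer working) = 2/3
If defective transferred: Urn II has 2 defective of 9, so P(defective|defective moved) = 2/9
If working transferred: Urn II has 1 defective of 9, so P(defective|working moved) = 1/9
By total probability: P(defective) = 1/3*2/9 + 2/3*1/9 = 4/27

4/27


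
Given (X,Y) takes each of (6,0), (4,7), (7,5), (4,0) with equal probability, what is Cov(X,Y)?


E[X]=21/4, E[Y]=3, E[XY]=63/4
Cov(X,Y) = E[XY] - E[X]E[Y] = 63/4 - 21/4*3 = 0

0


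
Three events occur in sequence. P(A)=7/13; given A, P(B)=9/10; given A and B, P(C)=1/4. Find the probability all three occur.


P(A∩B∩C) = P(A) * P(B|A) * P(C|A∩B)
= 7/13 * 9/10 * 1/4
= 63/130 * 1/4 = 63/520

63/520


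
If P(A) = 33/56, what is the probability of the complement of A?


P(A') = 1 - P(A) = 1 - 33/56 = 23/56

23/56


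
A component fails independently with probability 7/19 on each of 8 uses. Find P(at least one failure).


P(at least one) = 1 - P(none)
P(none) = (1 - 7/19)^8 = (12/19)^8 = 429981696/16983563041
P(at least one) = 1 - 429981696/16983563041 = 16553581345/16983563041

16553581345/16983563041


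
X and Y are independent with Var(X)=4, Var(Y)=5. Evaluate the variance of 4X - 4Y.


Independence => Cov(X,Y)=0
Var(4X - 4Y) = 4^2*Var(X) + (-4)^2*Var(Y)
= 16*4 + 16*5 = 144

144


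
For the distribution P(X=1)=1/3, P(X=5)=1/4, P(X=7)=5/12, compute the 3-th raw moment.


E[X^3] = sum(x^3 * P(x))
= 1*1/3 + 125*1/4 + 343*5/12
= 349/2

349/2


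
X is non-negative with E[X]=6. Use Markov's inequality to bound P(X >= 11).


Markov: P(X >= a) <= E[X]/a
P(X >= 11) <= 6/11

6/11


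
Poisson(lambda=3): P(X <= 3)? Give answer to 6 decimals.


P(X<=3) = e^(-3)*3^0/0! + e^(-3)*3^1/1! + e^(-3)*3^2/2! + e^(-3)*3^3/3!
≈ 0.0497870684 + 0.1493612051 + 0.2240418077 + 0.2240418077
= 0.6472318889
≈ 0.647232

0.647232


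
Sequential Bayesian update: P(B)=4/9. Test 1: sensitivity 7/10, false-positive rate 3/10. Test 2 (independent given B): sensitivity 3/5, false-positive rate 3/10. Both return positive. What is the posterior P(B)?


After test 1: P(+) = 7/10*4/9 + 3/10*5/9 = 43/90
P(B|+) = (14/45)/(43/90) = 28/43
After test 2 (use post1 as new prior): P(+) = 3/5*28/43 + 3/10*15/43 = 213/430
P(B|+,+) = (84/215)/(213/430) = 56/71

56/71


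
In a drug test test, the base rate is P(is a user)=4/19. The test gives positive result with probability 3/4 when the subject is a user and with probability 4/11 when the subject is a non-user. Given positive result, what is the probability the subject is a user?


P(A) = P(A|B)P(B) + P(A|B')P(B') = 3/4*4/19 + 4/11*15/19 = 93/209
P(B|A) = P(A|B)P(B)/P(A) = (3/19)/(93/209) = 11/31

11/31


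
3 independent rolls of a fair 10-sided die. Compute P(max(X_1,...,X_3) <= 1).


P(max <= 1) = P(all X_i <= 1) = (P(X_1 <= 1))^3
= (1/10)^3 = 1/1000

1/1000


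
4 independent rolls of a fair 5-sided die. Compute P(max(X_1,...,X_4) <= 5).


P(max <= 5) = P(all X_i <= 5) = (P(X_1 <= 5))^4
= (5/5)^4 = 1^4 = 1

1


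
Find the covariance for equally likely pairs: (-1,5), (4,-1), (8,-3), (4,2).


E[X]=15/4, E[Y]=3/4, E[XY]=-25/4
Cov(X,Y) = E[XY] - E[X]E[Y] = -25/4 - 15/4*3/4 = -145/16

-145/16


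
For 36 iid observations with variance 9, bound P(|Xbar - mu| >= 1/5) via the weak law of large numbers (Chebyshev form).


Var(Xbar) = Var(X)/n = 9/36
Chebyshev: P(|Xbar-mu| >= 1/5) <= Var(Xbar)/(1/5)^2 = (1/4)/(1/25) = 25/4
Bound exceeds 1, so trivial bound: 1

1


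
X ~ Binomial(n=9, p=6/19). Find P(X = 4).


P(X=4) = C(9,4) * p^4 * (1-p)^5
= 126 * 1296/130321 * 371293/2476099
= 60630661728/322687697779

60630661728/322687697779


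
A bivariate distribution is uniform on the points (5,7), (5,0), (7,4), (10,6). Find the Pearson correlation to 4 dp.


Cov(X,Y) = 2.0625, Var(X) = 4.1875, Var(Y) = 7.1875
rho = Cov/(sqrt(VarX)*sqrt(VarY)) = 0.3759

0.3759


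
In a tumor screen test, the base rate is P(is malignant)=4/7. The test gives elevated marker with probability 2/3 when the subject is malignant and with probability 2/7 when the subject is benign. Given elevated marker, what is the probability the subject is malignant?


P(A) = P(A|B)P(B) + P(A|B')P(B') = 2/3*4/7 + 2/7*3/7 = 74/147
P(B|A) = P(A|B)P(B)/P(A) = (8/21)/(74/147) = 28/37

28/37


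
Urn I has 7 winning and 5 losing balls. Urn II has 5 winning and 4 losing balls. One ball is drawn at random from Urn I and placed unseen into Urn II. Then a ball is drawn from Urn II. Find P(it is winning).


P(transfer winning) = 7/12; P(transfer losing) = 5/12
If winning transferred: Urn II has 6 winning of 10, so P(winning|winning moved) = 3/5
If losing transferred: Urn II has 5 winning of 10, so P(winning|losing moved) = 1/2
By total probability: P(winning) = 7/12*3/5 + 5/12*1/2 = 67/120

67/120


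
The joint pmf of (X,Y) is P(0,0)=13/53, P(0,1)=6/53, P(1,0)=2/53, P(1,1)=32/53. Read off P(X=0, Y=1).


Read from table: P(X=0, Y=1) = 6/53

6/53


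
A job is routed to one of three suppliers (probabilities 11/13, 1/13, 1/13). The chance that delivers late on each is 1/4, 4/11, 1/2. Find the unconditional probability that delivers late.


P(A) = P(A|B1)P(B1) + P(A|B2)P(B2) + P(A|B3)P(B3)
= 1/4*11/13 + 4/11*1/13 + 1/2*1/13
= 11/52 + 4/143 + 1/26 = 159/572

159/572


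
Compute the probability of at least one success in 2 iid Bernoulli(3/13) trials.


P(at least one) = 1 - P(none)
P(none) = (1 - 3/13)^2 = (10/13)^2 = 100/169
P(at least one) = 1 - 100/169 = 69/169

69/169


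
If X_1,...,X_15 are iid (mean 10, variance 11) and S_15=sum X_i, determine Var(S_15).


By independence, Var(S_n) = n*Var(X_1) = 15*11 = 165

165


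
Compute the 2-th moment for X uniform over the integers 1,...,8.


E[X^2] = (1/8) * sum(x^2 for x=1..8)
= 204/8 = 51/2

51/2


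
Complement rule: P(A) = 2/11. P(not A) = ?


P(A') = 1 - P(A) = 1 - 2/11 = 9/11

9/11


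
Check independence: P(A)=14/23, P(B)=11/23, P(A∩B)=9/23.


P(A)*P(B) = 14/23*11/23 = 154/529
P(A∩B) = 9/23 != 154/529, so not independent

No, A and B are not independent


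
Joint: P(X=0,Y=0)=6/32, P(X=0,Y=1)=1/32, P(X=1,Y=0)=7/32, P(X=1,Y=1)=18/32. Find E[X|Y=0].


P(Y=0) = 13/32
E[X|Y=0] = (0*6 + 1*7)/13 = 7/13

7/13


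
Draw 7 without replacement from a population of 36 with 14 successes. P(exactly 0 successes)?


P(X=0) = C(14,0)*C(22,7) / C(36,7)
= 1*170544 / 8347680
= 170544/8347680 = 19/930

19/930


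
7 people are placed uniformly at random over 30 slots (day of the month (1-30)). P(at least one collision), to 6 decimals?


P(all different) = prod((30-i)/30 for i=0..6) = 0.469156
P(at least one match) = 1 - 0.469156 = 0.530844

0.530844


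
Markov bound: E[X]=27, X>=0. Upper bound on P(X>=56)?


Markov: P(X >= a) <= E[X]/a
P(X >= 56) <= 27/56

27/56


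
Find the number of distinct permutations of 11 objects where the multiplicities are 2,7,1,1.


11! = 39916800
Denominator: 2!=2 * 7!=5040 * 1!=1 * 1!=1
Coefficient = 39916800 / 10080 = 3960

3960


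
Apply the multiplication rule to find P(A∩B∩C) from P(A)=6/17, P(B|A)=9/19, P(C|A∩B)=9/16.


P(A∩B∩C) = P(A) * P(B|A) * P(C|A∩B)
= 6/17 * 9/19 * 9/16
= 54/323 * 9/16 = 243/2584

243/2584


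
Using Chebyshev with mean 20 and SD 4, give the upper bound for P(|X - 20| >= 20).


k = 20/4 = 5
Chebyshev: P(|X-mu| >= k*sigma) <= 1/k^2 = 1/5^2 = 1/25

1/25


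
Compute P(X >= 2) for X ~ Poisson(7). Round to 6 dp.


P(X>=2) = 1 - P(X<=1) = 1 - (e^(-7)*7^0/0! + e^(-7)*7^1/1!)
≈ 1 - (0.0009118820 + 0.0063831738)
= 1 - 0.0072950558 = 0.9927049442
≈ 0.992705

0.992705


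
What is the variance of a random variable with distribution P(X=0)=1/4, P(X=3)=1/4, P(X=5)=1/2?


E[X] = 13/4, E[X^2] = 59/4
Var(X) = E[X^2] - (E[X])^2 = 59/4 - (13/4)^2 = 67/16

67/16


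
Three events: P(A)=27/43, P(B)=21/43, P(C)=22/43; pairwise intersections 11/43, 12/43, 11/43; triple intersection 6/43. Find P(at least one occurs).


P(A∪B∪C) = P(A)+P(B)+P(C) - P(AB)-P(AC)-P(BC) + P(ABC)
= 27/43+21/43+22/43 - 11/43-12/43-11/43 + 6/43
= 42/43

42/43


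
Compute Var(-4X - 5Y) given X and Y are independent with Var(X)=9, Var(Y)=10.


Independence => Cov(X,Y)=0
Var(-4X - 5Y) = (-4)^2*Var(X) + (-5)^2*Var(Y)
= 16*9 + 25*10 = 394

394


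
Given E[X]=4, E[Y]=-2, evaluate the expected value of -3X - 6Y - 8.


E[-3X - 6Y - 8] = -3*E[X] - 6*E[Y] - 8
= (-3)*(4) + (-6)*(-2) + (-8)
= -12 + 12 - 8 = -8

-8


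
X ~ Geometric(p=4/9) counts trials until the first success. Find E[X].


For geometric (trials until first success), E[X] = 1/p = 1/(4/9) = 9/4

9/4


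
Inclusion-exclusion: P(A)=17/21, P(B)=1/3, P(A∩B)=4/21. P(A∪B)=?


P(A∪B) = P(A) + P(B) - P(A∩B)
= 17/21 + 1/3 - 4/21 = 20/21

20/21


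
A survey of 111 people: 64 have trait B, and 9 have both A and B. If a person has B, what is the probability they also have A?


P(A|B) = P(A∩B)/P(B) = (9/111)/(64/111) = 9/64

9/64


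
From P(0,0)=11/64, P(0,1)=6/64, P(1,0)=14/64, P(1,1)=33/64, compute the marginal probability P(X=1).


P(X=1) = P(1,0)+P(1,1) = 14/64 + 33/64 = 47/64

47/64


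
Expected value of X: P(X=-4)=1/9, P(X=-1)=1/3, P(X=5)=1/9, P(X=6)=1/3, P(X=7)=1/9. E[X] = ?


E[X] = sum(x * P(x))
= -4*1/9 - 1*1/3 + 5*1/9 + 6*1/3 + 7*1/9
= 23/9

23/9


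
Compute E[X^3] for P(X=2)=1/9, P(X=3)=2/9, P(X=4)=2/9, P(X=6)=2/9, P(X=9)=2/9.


E[X^3] = sum(g(x)*P(x))
= 8*1/9 + 27*2/9 + 64*2/9 + 216*2/9 + 729*2/9
= 2080/9

2080/9


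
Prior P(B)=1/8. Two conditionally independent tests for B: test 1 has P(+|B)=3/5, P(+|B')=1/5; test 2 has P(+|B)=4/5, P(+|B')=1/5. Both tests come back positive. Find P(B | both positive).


After test 1: P(+) = 3/5*1/8 + 1/5*7/8 = 1/4
P(B|+) = (3/40)/(1/4) = 3/10
After test 2 (use post1 as new prior): P(+) = 4/5*3/10 + 1/5*7/10 = 19/50
P(B|+,+) = (6/25)/(19/50) = 12/19

12/19


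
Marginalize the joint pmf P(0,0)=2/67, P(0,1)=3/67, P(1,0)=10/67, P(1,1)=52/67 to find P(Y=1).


P(Y=1) = P(0,1)+P(1,1) = 3/67 + 52/67 = 55/67

55/67


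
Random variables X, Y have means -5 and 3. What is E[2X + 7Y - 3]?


E[2X + 7Y - 3] = 2*E[X] + 7*E[Y] - 3
= (2)*(-5) + (7)*(3) + (-3)
= -10 + 21 - 3 = 8

8


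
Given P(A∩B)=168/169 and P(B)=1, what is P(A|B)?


P(A|B) = P(A∩B)/P(B) = (168/169)/(169/169) = 168/169

168/169


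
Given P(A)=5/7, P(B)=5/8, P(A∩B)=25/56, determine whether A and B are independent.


P(A)*P(B) = 5/7*5/8 = 25/56
P(A∩B) = 25/56, which equals P(A)P(B), so independent

Yes, A and B are independent


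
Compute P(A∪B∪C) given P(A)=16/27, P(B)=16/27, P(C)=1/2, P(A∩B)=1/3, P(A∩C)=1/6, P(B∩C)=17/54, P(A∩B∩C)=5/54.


P(A∪B∪C) = P(A)+P(B)+P(C) - P(AB)-P(AC)-P(BC) + P(ABC)
= 16/27+16/27+1/2 - 1/3-1/6-17/54 + 5/54
= 26/27

26/27


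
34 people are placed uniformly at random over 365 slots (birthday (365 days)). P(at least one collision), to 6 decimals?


P(all different) = prod((365-i)/365 for i=0..33) = 0.204683
P(at least one match) = 1 - 0.204683 = 0.795317

0.795317


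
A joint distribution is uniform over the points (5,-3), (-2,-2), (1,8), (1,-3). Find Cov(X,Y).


E[X]=5/4, E[Y]=0, E[XY]=-3/2
Cov(X,Y) = E[XY] - E[X]E[Y] = -3/2 - 5/4*0 = -3/2

-3/2


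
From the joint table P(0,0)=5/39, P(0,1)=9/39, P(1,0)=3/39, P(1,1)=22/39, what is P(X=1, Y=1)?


Read from table: P(X=1, Y=1) = 22/39

22/39


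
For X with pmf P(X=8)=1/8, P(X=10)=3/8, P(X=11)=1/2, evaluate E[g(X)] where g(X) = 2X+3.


E[2X+3] = sum(g(x)*P(x))
= 19*1/8 + 23*3/8 + 25*1/2
= 47/2

47/2


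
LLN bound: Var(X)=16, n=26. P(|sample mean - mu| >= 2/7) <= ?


Var(Xbar) = Var(X)/n = 16/26
Chebyshev: P(|Xbar-mu| >= 2/7) <= Var(Xbar)/(2/7)^2 = (8/13)/(4/49) = 98/13
Bound exceeds 1, so trivial bound: 1

1


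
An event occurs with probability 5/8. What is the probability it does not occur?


P(A') = 1 - P(A) = 1 - 5/8 = 3/8

3/8


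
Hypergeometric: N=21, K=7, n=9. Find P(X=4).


P(X=4) = C(7,4)*C(14,5) / C(21,9)
= 35*2002 / 293930
= 70070/293930 = 77/323

77/323


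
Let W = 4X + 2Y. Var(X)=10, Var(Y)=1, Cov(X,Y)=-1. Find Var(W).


Var(4X + 2Y) = 4^2*Var(X) + 2^2*Var(Y) + 2*4*2*Cov(X,Y)
= 16*10 + 4*1 + 16*(-1)
= 160 + 4 - 16 = 148

148


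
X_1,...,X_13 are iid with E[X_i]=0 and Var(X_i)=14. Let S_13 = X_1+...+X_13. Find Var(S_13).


By independence, Var(S_n) = n*Var(X_1) = 13*14 = 182

182


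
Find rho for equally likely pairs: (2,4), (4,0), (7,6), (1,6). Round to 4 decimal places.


Cov(X,Y) = 0.0000, Var(X) = 5.2500, Var(Y) = 6.0000
rho = Cov/(sqrt(VarX)*sqrt(VarY)) = 0.0000

0.0000


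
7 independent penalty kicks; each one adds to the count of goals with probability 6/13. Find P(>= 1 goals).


P(at least one) = 1 - P(none)
P(none) = (1 - 6/13)^7 = (7/13)^7 = 823543/62748517
P(at least one) = 1 - 823543/62748517 = 61924974/62748517

61924974/62748517


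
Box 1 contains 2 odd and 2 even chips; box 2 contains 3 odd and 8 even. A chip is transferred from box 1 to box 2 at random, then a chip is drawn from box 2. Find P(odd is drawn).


P(transfer odd) = 2/4 = 1/2; P(transfer even) = 1/2
If odd transferred: Urn II has 4 odd of 12, so P(odd|odd moved) = 1/3
If even transferred: Urn II has 3 odd of 12, so P(odd|even moved) = 1/4
By total probability: P(odd) = 1/2*1/3 + 1/2*1/4 = 7/24

7/24


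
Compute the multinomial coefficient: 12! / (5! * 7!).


12! = 479001600
Denominator: 5!=120 * 7!=5040
Coefficient = 479001600 / 604800 = 792

792


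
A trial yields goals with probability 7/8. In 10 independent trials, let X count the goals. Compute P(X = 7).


P(X=7) = C(10,7) * p^7 * (1-p)^3
= 120 * 823543/2097152 * 1/512
= 12353145/134217728

12353145/134217728


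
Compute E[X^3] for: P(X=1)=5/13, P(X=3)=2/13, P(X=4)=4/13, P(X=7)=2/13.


E[X^3] = sum(x^3 * P(x))
= 1*5/13 + 27*2/13 + 64*4/13 + 343*2/13
= 77

77


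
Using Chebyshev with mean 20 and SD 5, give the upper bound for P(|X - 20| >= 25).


k = 25/5 = 5
Chebyshev: P(|X-mu| >= k*sigma) <= 1/k^2 = 1/5^2 = 1/25

1/25


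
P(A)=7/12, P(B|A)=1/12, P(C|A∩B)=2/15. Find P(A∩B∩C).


P(A∩B∩C) = P(A) * P(B|A) * P(C|A∩B)
= 7/12 * 1/12 * 2/15
= 7/144 * 2/15 = 7/1080

7/1080


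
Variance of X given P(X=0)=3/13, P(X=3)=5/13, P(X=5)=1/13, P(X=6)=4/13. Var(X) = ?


E[X] = 44/13, E[X^2] = 214/13
Var(X) = E[X^2] - (E[X])^2 = 214/13 - (44/13)^2 = 846/169

846/169


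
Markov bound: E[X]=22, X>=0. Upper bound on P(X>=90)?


Markov: P(X >= a) <= E[X]/a
P(X >= 90) <= 22/90 = 11/45

11/45


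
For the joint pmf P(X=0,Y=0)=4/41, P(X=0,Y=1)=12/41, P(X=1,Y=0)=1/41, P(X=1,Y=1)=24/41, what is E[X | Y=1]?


P(Y=1) = 36/41
E[X|Y=1] = (0*12 + 1*24)/36 = 24/36 = 2/3

2/3


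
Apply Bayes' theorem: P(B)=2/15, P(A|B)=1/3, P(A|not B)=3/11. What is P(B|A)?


P(A) = P(A|B)P(B) + P(A|B')P(B') = 1/3*2/15 + 3/11*13/15 = 139/495
P(B|A) = P(A|B)P(B)/P(A) = (2/45)/(139/495) = 22/139

22/139


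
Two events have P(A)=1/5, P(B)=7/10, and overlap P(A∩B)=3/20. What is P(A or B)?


P(A∪B) = P(A) + P(B) - P(A∩B)
= 1/5 + 7/10 - 3/20 = 3/4

3/4


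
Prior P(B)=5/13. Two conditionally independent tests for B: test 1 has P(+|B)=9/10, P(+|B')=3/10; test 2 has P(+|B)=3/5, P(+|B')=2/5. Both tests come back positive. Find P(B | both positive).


After test 1: P(+) = 9/10*5/13 + 3/10*8/13 = 69/130
P(B|+) = (9/26)/(69/130) = 15/23
After test 2 (use post1 as new prior): P(+) = 3/5*15/23 + 2/5*8/23 = 61/115
P(B|+,+) = (9/23)/(61/115) = 45/61

45/61


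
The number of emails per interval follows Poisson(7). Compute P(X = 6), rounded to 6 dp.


P(X=6) = e^(-7) * 7^6 / 6!
≈ 0.0009118819656 * 117649 / 720
≈ 0.149003

0.149003


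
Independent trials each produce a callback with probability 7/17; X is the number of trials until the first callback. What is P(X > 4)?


P(X > 4) = P(first 4 trials all fail) = (1-p)^4 = (10/17)^4 = 10000/83521

10000/83521


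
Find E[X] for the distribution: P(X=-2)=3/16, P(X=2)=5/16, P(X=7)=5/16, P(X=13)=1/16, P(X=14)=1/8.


E[X] = sum(x * P(x))
= -2*3/16 + 2*5/16 + 7*5/16 + 13*1/16 + 14*1/8
= 5

5


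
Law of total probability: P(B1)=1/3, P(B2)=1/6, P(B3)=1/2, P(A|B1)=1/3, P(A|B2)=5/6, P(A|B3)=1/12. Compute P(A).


P(A) = P(A|B1)P(B1) + P(A|B2)P(B2) + P(A|B3)P(B3)
= 1/3*1/3 + 5/6*1/6 + 1/12*1/2
= 1/9 + 5/36 + 1/24 = 7/24

7/24


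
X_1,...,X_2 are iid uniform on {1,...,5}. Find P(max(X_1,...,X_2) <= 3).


P(max <= 3) = P(all X_i <= 3) = (P(X_1 <= 3))^2
= (3/5)^2 = 9/25

9/25


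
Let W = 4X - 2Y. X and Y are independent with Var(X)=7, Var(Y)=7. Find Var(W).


Independence => Cov(X,Y)=0
Var(4X - 2Y) = 4^2*Var(X) + (-2)^2*Var(Y)
= 16*7 + 4*7 = 140

140


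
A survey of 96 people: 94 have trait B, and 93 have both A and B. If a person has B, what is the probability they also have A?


P(A|B) = P(A∩B)/P(B) = (93/96)/(94/96) = 93/94

93/94


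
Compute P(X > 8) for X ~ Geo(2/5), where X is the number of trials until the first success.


P(X > 8) = P(first 8 trials all fail) = (1-p)^8 = (3/5)^8 = 6561/390625

6561/390625


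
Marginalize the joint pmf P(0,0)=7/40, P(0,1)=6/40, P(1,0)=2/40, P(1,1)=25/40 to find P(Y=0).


P(Y=0) = P(0,0)+P(1,0) = 7/40 + 2/40 = 9/40

9/40


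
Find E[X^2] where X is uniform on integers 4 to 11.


E[X^2] = (1/8) * sum(x^2 for x=4..11)
= 492/8 = 123/2

123/2


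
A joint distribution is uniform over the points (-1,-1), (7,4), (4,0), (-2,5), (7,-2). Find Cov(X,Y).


E[X]=3, E[Y]=6/5, E[XY]=1
Cov(X,Y) = E[XY] - E[X]E[Y] = 1 - 3*6/5 = -13/5

-13/5


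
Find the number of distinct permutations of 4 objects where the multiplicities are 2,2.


4! = 24
Denominator: 2!=2 * 2!=2
Coefficient = 24 / 4 = 6

6


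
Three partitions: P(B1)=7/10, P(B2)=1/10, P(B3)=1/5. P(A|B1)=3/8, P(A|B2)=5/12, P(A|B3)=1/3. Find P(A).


P(A) = P(A|B1)P(B1) + P(A|B2)P(B2) + P(A|B3)P(B3)
= 3/8*7/10 + 5/12*1/10 + 1/3*1/5
= 21/80 + 1/24 + 1/15 = 89/240

89/240


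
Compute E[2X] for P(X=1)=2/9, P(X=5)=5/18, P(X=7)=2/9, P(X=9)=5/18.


E[2X] = sum(g(x)*P(x))
= 2*2/9 + 10*5/18 + 14*2/9 + 18*5/18
= 34/3

34/3


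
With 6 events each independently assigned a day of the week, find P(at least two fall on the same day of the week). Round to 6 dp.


P(all different) = prod((7-i)/7 for i=0..5) = 0.042839
P(at least one match) = 1 - 0.042839 = 0.957161

0.957161


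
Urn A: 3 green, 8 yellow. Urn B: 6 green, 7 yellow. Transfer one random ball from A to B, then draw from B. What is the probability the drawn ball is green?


P(transfer green) = 3/11; P(transfer yellow) = 8/11
If green transferred: Urn II has 7 green of 14, so P(green|green moved) = 1/2
If yellow transferred: Urn II has 6 green of 14, so P(green|yellow moved) = 3/7
By total probability: P(green) = 3/11*1/2 + 8/11*3/7 = 69/154

69/154


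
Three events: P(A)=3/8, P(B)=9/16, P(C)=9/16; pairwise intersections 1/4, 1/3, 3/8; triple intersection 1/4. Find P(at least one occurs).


P(A∪B∪C) = P(A)+P(B)+P(C) - P(AB)-P(AC)-P(BC) + P(ABC)
= 3/8+9/16+9/16 - 1/4-1/3-3/8 + 1/4
= 19/24

19/24


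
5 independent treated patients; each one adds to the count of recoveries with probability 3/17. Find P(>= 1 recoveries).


P(at least one) = 1 - P(none)
P(none) = (1 - 3/17)^5 = (14/17)^5 = 537824/1419857
P(at least one) = 1 - 537824/1419857 = 882033/1419857

882033/1419857


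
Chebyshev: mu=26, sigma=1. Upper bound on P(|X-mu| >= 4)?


k = 4/1 = 4
Chebyshev: P(|X-mu| >= k*sigma) <= 1/k^2 = 1/4^2 = 1/16

1/16


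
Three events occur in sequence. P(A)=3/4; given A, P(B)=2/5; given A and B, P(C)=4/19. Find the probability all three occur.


P(A∩B∩C) = P(A) * P(B|A) * P(C|A∩B)
= 3/4 * 2/5 * 4/19
= 3/10 * 4/19 = 6/95

6/95


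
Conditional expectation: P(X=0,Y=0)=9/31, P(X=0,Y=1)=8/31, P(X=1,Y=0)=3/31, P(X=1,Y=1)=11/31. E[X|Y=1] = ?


P(Y=1) = 19/31
E[X|Y=1] = (0*8 + 1*11)/19 = 11/19

11/19


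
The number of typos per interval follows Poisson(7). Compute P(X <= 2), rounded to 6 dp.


P(X<=2) = e^(-7)*7^0/0! + e^(-7)*7^1/1! + e^(-7)*7^2/2!
≈ 0.0009118820 + 0.0063831738 + 0.0223411082
= 0.0296361640
≈ 0.029636

0.029636


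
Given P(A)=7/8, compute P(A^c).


P(A') = 1 - P(A) = 1 - 7/8 = 1/8

1/8


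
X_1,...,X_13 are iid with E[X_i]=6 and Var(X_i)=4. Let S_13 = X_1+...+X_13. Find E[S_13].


E[S_n] = n*E[X_1] = 13*6 = 78

78


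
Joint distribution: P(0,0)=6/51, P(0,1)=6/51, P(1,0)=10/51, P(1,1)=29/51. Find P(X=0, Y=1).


Read from table: P(X=0, Y=1) = 6/51 = 2/17

2/17


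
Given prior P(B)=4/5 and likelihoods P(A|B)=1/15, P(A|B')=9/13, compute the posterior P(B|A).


P(A) = P(A|B)P(B) + P(A|B')P(B') = 1/15*4/5 + 9/13*1/5 = 187/975
P(B|A) = P(A|B)P(B)/P(A) = (4/75)/(187/975) = 52/187

52/187


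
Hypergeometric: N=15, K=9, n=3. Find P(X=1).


P(X=1) = C(9,1)*C(6,2) / C(15,3)
= 9*15 / 455
= 135/455 = 27/91

27/91


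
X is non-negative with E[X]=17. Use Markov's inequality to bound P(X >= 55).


Markov: P(X >= a) <= E[X]/a
P(X >= 55) <= 17/55

17/55


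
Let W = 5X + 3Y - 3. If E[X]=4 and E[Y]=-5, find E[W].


E[5X + 3Y - 3] = 5*E[X] + 3*E[Y] - 3
= (5)*(4) + (3)*(-5) + (-3)
= 20 - 15 - 3 = 2

2


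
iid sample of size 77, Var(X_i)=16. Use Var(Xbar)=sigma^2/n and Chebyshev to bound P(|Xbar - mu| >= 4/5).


Var(Xbar) = Var(X)/n = 16/77
Chebyshev: P(|Xbar-mu| >= 4/5) <= Var(Xbar)/(4/5)^2 = (16/77)/(16/25) = 25/77

25/77


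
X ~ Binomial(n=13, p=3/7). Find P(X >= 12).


P(X>=12) = P(X=12) + P(X=13)
= 27634932/96889010407 + 1594323/96889010407
= 29229255/96889010407

29229255/96889010407


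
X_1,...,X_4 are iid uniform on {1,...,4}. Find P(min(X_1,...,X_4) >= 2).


P(min >= 2) = P(all X_i >= 2) = (P(X_1 >= 2))^4
= (3/4)^4 = 81/256

81/256


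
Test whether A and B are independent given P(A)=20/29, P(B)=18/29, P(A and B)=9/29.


P(A)*P(B) = 20/29*18/29 = 360/841
P(A∩B) = 9/29 != 360/841, so not independent

No, A and B are not independent


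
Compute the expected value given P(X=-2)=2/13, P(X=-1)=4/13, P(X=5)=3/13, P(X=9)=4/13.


E[X] = sum(x * P(x))
= -2*2/13 - 1*4/13 + 5*3/13 + 9*4/13
= 43/13

43/13


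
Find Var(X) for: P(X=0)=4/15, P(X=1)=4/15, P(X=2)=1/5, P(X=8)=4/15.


E[X] = 14/5, E[X^2] = 272/15
Var(X) = E[X^2] - (E[X])^2 = 272/15 - (14/5)^2 = 772/75

772/75


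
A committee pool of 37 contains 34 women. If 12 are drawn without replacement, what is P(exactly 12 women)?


P(X=12) = C(34,12)*C(3,0) / C(37,12)
= 548354040*1 / 1852482996
= 548354040/1852482996 = 230/777

230/777


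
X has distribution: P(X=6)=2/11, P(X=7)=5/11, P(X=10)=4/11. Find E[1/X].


E[1/X] = sum(g(x)*P(x))
= 1/6*2/11 + 1/7*5/11 + 1/10*4/11
= 152/1155

152/1155


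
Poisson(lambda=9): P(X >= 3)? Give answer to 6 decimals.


P(X>=3) = 1 - P(X<=2) = 1 - (e^(-9)*9^0/0! + e^(-9)*9^1/1! + e^(-9)*9^2/2!)
≈ 1 - (0.0001234098 + 0.0011106882 + 0.0049980971)
= 1 - 0.0062321951 = 0.9937678049
≈ 0.993768

0.993768


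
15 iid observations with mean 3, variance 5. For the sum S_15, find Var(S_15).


By independence, Var(S_n) = n*Var(X_1) = 15*5 = 75

75


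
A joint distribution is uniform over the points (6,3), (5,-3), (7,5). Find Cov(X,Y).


E[X]=6, E[Y]=5/3, E[XY]=38/3
Cov(X,Y) = E[XY] - E[X]E[Y] = 38/3 - 6*5/3 = 8/3

8/3


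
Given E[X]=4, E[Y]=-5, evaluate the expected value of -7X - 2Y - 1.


E[-7X - 2Y - 1] = -7*E[X] - 2*E[Y] - 1
= (-7)*(4) + (-2)*(-5) + (-1)
= -28 + 10 - 1 = -19

-19


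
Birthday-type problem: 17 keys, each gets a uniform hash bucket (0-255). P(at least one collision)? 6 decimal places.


P(all different) = prod((256-i)/256 for i=0..16) = 0.580976
P(at least one match) = 1 - 0.580976 = 0.419024

0.419024


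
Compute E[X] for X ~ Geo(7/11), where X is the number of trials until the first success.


For geometric (trials until first success), E[X] = 1/p = 1/(7/11) = 11/7

11/7


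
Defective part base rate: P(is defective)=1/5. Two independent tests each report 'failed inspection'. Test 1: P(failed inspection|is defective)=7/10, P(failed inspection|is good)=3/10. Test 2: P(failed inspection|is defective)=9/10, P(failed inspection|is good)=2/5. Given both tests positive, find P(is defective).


After test 1: P(+) = 7/10*1/5 + 3/10*4/5 = 19/50
P(B|+) = (7/50)/(19/50) = 7/19
After test 2 (use post1 as new prior): P(+) = 9/10*7/19 + 2/5*12/19 = 111/190
P(B|+,+) = (63/190)/(111/190) = 21/37

21/37


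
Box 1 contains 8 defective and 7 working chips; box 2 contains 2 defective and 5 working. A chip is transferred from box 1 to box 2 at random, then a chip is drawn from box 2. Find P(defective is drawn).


P(transfer defective) = 8/15; P(transfer working) = 7/15
If defective transferred: Urn II has 3 defective of 8, so P(defective|defective moved) = 3/8
If working transferred: Urn II has 2 defective of 8, so P(defective|working moved) = 1/4
By total probability: P(defective) = 8/15*3/8 + 7/15*1/4 = 19/60

19/60


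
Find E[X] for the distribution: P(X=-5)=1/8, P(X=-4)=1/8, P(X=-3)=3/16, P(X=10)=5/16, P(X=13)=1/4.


E[X] = sum(x * P(x))
= -5*1/8 - 4*1/8 - 3*3/16 + 10*5/16 + 13*1/4
= 75/16

75/16


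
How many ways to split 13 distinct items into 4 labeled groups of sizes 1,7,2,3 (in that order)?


13! = 6227020800
Denominator: 1!=1 * 7!=5040 * 2!=2 * 3!=6
Coefficient = 6227020800 / 60480 = 102960

102960


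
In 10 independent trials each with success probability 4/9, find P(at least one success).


P(at least one) = 1 - P(none)
P(none) = (1 - 4/9)^10 = (5/9)^10 = 9765625/3486784401
P(at least one) = 1 - 9765625/3486784401 = 3477018776/3486784401

3477018776/3486784401


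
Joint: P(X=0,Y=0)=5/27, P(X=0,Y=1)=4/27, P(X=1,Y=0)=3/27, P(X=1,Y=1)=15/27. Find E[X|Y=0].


P(Y=0) = 8/27
E[X|Y=0] = (0*5 + 1*3)/8 = 3/8

3/8


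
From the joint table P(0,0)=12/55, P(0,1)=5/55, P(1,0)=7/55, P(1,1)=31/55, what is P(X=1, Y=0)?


Read from table: P(X=1, Y=0) = 7/55

7/55


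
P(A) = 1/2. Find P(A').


P(A') = 1 - P(A) = 1 - 1/2 = 1/2

1/2


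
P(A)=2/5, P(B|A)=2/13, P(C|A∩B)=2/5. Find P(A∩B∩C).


P(A∩B∩C) = P(A) * P(B|A) * P(C|A∩B)
= 2/5 * 2/13 * 2/5
= 4/65 * 2/5 = 8/325

8/325


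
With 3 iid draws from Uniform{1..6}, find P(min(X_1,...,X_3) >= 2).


P(min >= 2) = P(all X_i >= 2) = (P(X_1 >= 2))^3
= (5/6)^3 = 125/216

125/216


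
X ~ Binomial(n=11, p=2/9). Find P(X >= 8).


P(X>=8) = P(X=8) + P(X=9) + P(X=10) + P(X=11)
= 4829440/10460353203 + 1379840/31381059609 + 78848/31381059609 + 2048/31381059609
= 5316352/10460353203

5316352/10460353203


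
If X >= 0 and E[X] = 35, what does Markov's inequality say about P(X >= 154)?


Markov: P(X >= a) <= E[X]/a
P(X >= 154) <= 35/154 = 5/22

5/22


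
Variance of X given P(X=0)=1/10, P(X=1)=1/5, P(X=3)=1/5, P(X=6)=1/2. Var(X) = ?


E[X] = 19/5, E[X^2] = 20
Var(X) = E[X^2] - (E[X])^2 = 20 - (19/5)^2 = 139/25

139/25


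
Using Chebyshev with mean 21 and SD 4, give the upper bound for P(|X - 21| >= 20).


k = 20/4 = 5
Chebyshev: P(|X-mu| >= k*sigma) <= 1/k^2 = 1/5^2 = 1/25

1/25


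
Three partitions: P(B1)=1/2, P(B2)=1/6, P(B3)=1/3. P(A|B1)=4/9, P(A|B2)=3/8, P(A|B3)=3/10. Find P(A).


P(A) = P(A|B1)P(B1) + P(A|B2)P(B2) + P(A|B3)P(B3)
= 4/9*1/2 + 3/8*1/6 + 3/10*1/3
= 2/9 + 1/16 + 1/10 = 277/720

277/720


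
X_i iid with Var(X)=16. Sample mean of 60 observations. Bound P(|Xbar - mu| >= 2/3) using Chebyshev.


Var(Xbar) = Var(X)/n = 16/60
Chebyshev: P(|Xbar-mu| >= 2/3) <= Var(Xbar)/(2/3)^2 = (4/15)/(4/9) = 3/5

3/5


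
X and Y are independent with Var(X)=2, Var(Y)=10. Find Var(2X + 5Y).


Independence => Cov(X,Y)=0
Var(2X + 5Y) = 2^2*Var(X) + 5^2*Var(Y)
= 4*2 + 25*10 = 258

258


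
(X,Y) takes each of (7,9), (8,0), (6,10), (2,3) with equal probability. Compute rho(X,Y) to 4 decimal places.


Cov(X,Y) = 0.6250, Var(X) = 5.1875, Var(Y) = 17.2500
rho = Cov/(sqrt(VarX)*sqrt(VarY)) = 0.0661

0.0661


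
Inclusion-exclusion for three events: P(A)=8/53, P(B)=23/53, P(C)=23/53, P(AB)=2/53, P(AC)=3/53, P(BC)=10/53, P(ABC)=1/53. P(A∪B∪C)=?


P(A∪B∪C) = P(A)+P(B)+P(C) - P(AB)-P(AC)-P(BC) + P(ABC)
= 8/53+23/53+23/53 - 2/53-3/53-10/53 + 1/53
= 40/53

40/53


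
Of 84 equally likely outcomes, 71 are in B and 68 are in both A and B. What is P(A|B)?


P(A|B) = P(A∩B)/P(B) = (68/84)/(71/84) = 68/71

68/71


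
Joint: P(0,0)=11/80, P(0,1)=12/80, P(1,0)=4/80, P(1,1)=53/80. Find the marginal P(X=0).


P(X=0) = P(0,0)+P(0,1) = 11/80 + 12/80 = 23/80

23/80


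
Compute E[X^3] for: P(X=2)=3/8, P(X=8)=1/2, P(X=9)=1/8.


E[X^3] = sum(x^3 * P(x))
= 8*3/8 + 512*1/2 + 729*1/8
= 2801/8

2801/8


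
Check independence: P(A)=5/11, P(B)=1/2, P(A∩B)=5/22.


P(A)*P(B) = 5/11*1/2 = 5/22
P(A∩B) = 5/22, which equals P(A)P(B), so independent

Yes, A and B are independent
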